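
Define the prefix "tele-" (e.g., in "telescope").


Prefix: tele-
As in: telescope -> tele- + scope
Meaning = distant


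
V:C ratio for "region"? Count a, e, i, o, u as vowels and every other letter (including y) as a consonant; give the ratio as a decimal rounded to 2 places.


Word: "region"
Vowels (a,e,i,o,u): 3
Consonants: 3
Ratio = 3/3
= 1.00


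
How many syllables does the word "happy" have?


Word: "happy"
Syllable breakdown: hap | py
Counting: 2 parts
= 2 syllables


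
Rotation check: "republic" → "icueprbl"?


Word: "republic", Candidate: "icueprbl"
Method: check if candidate is substring of word+word
"republicrepublic" contains "icueprbl"? No
Is rotation = No


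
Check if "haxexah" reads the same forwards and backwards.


Word: "haxexah"
Reversed: "haxexah"
Forward == Backward? haxexah == haxexah
Palindrome = Yes


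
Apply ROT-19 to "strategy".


Word: "strategy"
Shift: 19
Each letter → (letter + shift) mod 26:
  's' (18) + 19 = 11 → 'l'
  't' (19) + 19 = 12 → 'm'
  'r' (17) + 19 = 10 → 'k'
  'a' (0) + 19 = 19 → 't'
  't' (19) + 19 = 12 → 'm'
  'e' (4) + 19 = 23 → 'x'
  'g' (6) + 19 = 25 → 'z'
  'y' (24) + 19 = 17 → 'r'
Result = "lmktmxzr"


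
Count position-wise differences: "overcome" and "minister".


Comparing character by character (same length = 8):
  Pos 0: 'o' vs 'm' !=
  Pos 1: 'v' vs 'i' !=
  Pos 2: 'e' vs 'n' !=
  Pos 3: 'r' vs 'i' !=
  Pos 4: 'c' vs 's' !=
  Pos 5: 'o' vs 't' !=
  Pos 6: 'm' vs 'e' !=
  Pos 7: 'e' vs 'r' !=
Hamming distance = 8


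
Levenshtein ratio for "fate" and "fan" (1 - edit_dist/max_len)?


Word 1: "fate" (length 4)
Word 2: "fan" (length 3)
One optimal edit sequence:
  1. keep 'f'
  2. keep 'a'
  3. delete 't'  (+1)
  4. substitute 'e' -> 'n'  (+1)
Edit distance = 2
Max length = max(4, 3) = 4
Similarity = 1 - 2/4
= 0.5000


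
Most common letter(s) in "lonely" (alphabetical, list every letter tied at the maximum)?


Word: "lonely"
Letter counts:
  'e': 1
  'l': 2
  'n': 1
  'o': 1
  'y': 1
Maximum count = 2
Most frequent = 'l' (2 times each)


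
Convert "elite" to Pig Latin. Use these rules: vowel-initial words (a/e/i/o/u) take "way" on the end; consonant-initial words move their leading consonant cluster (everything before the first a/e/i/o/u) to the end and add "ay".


Word: "elite"
Starts with vowel → add 'way'
Pig Latin = "eliteway"


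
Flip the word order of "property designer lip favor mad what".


Original: "property designer lip favor mad what"
Words (1..n): property | designer | lip | favor | mad | what
Reversed (n..1): what | mad | favor | lip | designer | property
Result = "what mad favor lip designer property"


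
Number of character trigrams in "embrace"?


Word: "embrace" (length 7)
Number of 3-grams = length - 3 + 1 = 7 - 3 + 1
= 5


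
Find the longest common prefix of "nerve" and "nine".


Word 1: "nerve"
Word 2: "nine"
Comparing from start:
  Pos 0: 'n' == 'n'
  Pos 1: 'e' != 'i' (stop)
LCP = "n" (length 1)


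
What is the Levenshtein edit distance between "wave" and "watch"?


Word 1: "wave" (length 4)
Word 2: "watch" (length 5)
One optimal edit sequence (insert/delete/substitute each cost 1):
  1. keep 'w'
  2. keep 'a'
  3. insert 't'  (+1)
  4. substitute 'v' -> 'c'  (+1)
  5. substitute 'e' -> 'h'  (+1)
Total edit operations: 3
Edit distance = 3


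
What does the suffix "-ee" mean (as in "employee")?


Suffix: -ee
Example: employee (employ + -ee)
Meaning = one who receives


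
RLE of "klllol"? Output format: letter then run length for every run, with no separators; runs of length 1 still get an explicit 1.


String: "klllol"
Scanning for consecutive runs:
  'k' x 1
  'l' x 3
  'o' x 1
  'l' x 1
RLE = "k1l3o1l1"


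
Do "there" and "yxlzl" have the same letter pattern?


Pattern of "there": [0, 1, 2, 3, 2]
Pattern of "yxlzl": [0, 1, 2, 3, 2]
Patterns match
Same pattern = Yes


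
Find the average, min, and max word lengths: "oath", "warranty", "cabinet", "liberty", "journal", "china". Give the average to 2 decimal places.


Lengths: "oath"=4, "warranty"=8, "cabinet"=7, "liberty"=7, "journal"=7, "china"=5
Sum = 38, Count = 6
Average = 38/6 = 6.33
= avg=6.33, min=4, max=8


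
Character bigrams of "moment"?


Word: "moment" (length 6)
Number of bigrams = 6 - 2 + 1 = 5
  Position 0: "mo"
  Position 1: "om"
  Position 2: "me"
  Position 3: "en"
  Position 4: "nt"
Bigrams = "mo", "om", "me", "en", "nt"


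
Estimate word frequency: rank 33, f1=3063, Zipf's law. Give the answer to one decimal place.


Zipf's law: f(r) = f(1) / r
f(1) = 3063
f(33) = 3063 / 33
= 92.8 occurrences


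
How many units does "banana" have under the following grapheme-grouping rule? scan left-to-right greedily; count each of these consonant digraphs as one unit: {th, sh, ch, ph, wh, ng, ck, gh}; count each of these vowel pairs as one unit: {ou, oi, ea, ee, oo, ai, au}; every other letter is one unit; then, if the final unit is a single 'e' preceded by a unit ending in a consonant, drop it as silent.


Word: "banana" (6 letters)
Left-to-right scan:
  [1] 'b' (letter)
  [2] 'a' (letter)
  [3] 'n' (letter)
  [4] 'a' (letter)
  [5] 'n' (letter)
  [6] 'a' (letter)
Units from scan: 6
Sound units = 6 units


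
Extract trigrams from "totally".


Word: "totally" (length 7)
Number of trigrams = 7 - 3 + 1 = 5
  Position 0: "tot"
  Position 1: "ota"
  Position 2: "tal"
  Position 3: "all"
  Position 4: "lly"
Trigrams = "tot", "ota", "tal", "all", "lly"


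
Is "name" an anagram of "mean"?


Word 1: "mean" → sorted: aemn
Word 2: "name" → sorted: aemn
Same letters? aemn == aemn
Anagram = Yes


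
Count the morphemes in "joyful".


Word: "joyful"
Morphemes: joy | -ful
Each morpheme carries meaning
= 2 morphemes


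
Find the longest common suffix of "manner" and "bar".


Word 1: "manner"
Word 2: "bar"
Comparing from end:
  Pos -1: 'r' == 'r'
  Pos -2: 'e' != 'a' (stop)
LCS = "r" (length 1)


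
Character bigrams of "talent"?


Word: "talent" (length 6)
Number of bigrams = 6 - 2 + 1 = 5
  Position 0: "ta"
  Position 1: "al"
  Position 2: "le"
  Position 3: "en"
  Position 4: "nt"
Bigrams = "ta", "al", "le", "en", "nt"


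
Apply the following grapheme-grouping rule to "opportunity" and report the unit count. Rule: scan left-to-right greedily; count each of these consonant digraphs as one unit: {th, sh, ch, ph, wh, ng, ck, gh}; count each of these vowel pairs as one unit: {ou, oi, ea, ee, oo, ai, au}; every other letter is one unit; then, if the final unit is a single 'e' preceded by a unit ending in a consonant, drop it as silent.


Word: "opportunity" (11 letters)
Left-to-right scan:
  [1] 'o' (letter)
  [2] 'p' (letter)
  [3] 'p' (letter)
  [4] 'o' (letter)
  [5] 'r' (letter)
  [6] 't' (letter)
  [7] 'u' (letter)
  [8] 'n' (letter)
  [9] 'i' (letter)
  [10] 't' (letter)
  [11] 'y' (letter)
Units from scan: 11
Sound units = 11 units


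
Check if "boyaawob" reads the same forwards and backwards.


Word: "boyaawob"
Reversed: "bowaayob"
Forward == Backward? boyaawob != bowaayob
Palindrome = No


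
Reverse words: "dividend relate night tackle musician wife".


Original: "dividend relate night tackle musician wife"
Words (1..n): dividend | relate | night | tackle | musician | wife
Reversed (n..1): wife | musician | tackle | night | relate | dividend
Result = "wife musician tackle night relate dividend"


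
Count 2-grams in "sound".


Word: "sound" (length 5)
Number of 2-grams = length - 2 + 1 = 5 - 2 + 1
= 4


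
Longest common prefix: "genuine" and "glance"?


Word 1: "genuine"
Word 2: "glance"
Comparing from start:
  Pos 0: 'g' == 'g'
  Pos 1: 'e' != 'l' (stop)
LCP = "g" (length 1)


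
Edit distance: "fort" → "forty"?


Word 1: "fort" (length 4)
Word 2: "forty" (length 5)
One optimal edit sequence (insert/delete/substitute each cost 1):
  1. keep 'f'
  2. keep 'o'
  3. keep 'r'
  4. keep 't'
  5. insert 'y'  (+1)
Total edit operations: 1
Edit distance = 1


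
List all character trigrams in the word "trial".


Word: "trial" (length 5)
Number of trigrams = 5 - 3 + 1 = 3
  Position 0: "tri"
  Position 1: "ria"
  Position 2: "ial"
Trigrams = "tri", "ria", "ial"


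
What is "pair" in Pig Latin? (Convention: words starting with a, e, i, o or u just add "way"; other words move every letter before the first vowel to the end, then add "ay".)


Word: "pair"
Starts with consonant(s) → move to end, add 'ay'
Consonant cluster: "p"
Pig Latin = "airpay"


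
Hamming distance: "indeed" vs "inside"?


Comparing character by character (same length = 6):
  Pos 0: 'i' vs 'i' =
  Pos 1: 'n' vs 'n' =
  Pos 2: 'd' vs 's' !=
  Pos 3: 'e' vs 'i' !=
  Pos 4: 'e' vs 'd' !=
  Pos 5: 'd' vs 'e' !=
Hamming distance = 4


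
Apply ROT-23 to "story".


Word: "story"
Shift: 23
Each letter → (letter + shift) mod 26:
  's' (18) + 23 = 15 → 'p'
  't' (19) + 23 = 16 → 'q'
  'o' (14) + 23 = 11 → 'l'
  'r' (17) + 23 = 14 → 'o'
  'y' (24) + 23 = 21 → 'v'
Result = "pqlov"


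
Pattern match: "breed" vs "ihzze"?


Pattern of "breed": [0, 1, 2, 2, 3]
Pattern of "ihzze": [0, 1, 2, 2, 3]
Patterns match
Same pattern = Yes


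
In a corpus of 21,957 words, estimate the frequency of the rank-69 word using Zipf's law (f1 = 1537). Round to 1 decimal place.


Zipf's law: f(r) = f(1) / r
f(1) = 1537
f(69) = 1537 / 69
= 22.3 occurrences


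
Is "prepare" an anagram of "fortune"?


Word 1: "fortune" → sorted: efnortu
Word 2: "prepare" → sorted: aeepprr
Same letters? efnortu != aeepprr
Anagram = No


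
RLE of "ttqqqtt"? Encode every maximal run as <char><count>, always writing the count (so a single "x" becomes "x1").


String: "ttqqqtt"
Scanning for consecutive runs:
  't' x 2
  'q' x 3
  't' x 2
RLE = "t2q3t2"


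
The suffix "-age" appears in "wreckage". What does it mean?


Suffix: -age
Example: wreckage (wreck + -age)
Meaning = result / collection


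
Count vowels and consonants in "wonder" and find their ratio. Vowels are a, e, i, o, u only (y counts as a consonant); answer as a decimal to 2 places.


Word: "wonder"
Vowels (a,e,i,o,u): 2
Consonants: 4
Ratio = 2/4
= 0.50


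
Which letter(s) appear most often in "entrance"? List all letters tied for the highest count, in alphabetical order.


Word: "entrance"
Letter counts:
  'a': 1
  'c': 1
  'e': 2
  'n': 2
  'r': 1
  't': 1
Maximum count = 2
Most frequent = 'e', 'n' (2 times each)


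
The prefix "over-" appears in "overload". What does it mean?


Prefix: over-
As in: overload -> over- + load
Meaning = excessive


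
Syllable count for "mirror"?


Word: "mirror"
Syllable breakdown: mir-ror
Counting: 2 parts
= 2 syllables


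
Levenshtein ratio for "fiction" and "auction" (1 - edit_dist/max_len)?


Word 1: "fiction" (length 7)
Word 2: "auction" (length 7)
One optimal edit sequence:
  1. substitute 'f' -> 'a'  (+1)
  2. substitute 'i' -> 'u'  (+1)
  3. keep 'c'
  4. keep 't'
  5. keep 'i'
  6. keep 'o'
  7. keep 'n'
Edit distance = 2
Max length = max(7, 7) = 7
Similarity = 1 - 2/7
= 0.7143


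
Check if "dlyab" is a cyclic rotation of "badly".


Word: "badly", Candidate: "dlyab"
Method: check if candidate is substring of word+word
"badlybadly" contains "dlyab"? No
Is rotation = No


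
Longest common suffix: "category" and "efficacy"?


Word 1: "category"
Word 2: "efficacy"
Comparing from end:
  Pos -1: 'y' == 'y'
  Pos -2: 'r' != 'c' (stop)
LCS = "y" (length 1)


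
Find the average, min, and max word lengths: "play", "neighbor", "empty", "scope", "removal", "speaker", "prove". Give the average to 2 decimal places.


Lengths: "play"=4, "neighbor"=8, "empty"=5, "scope"=5, "removal"=7, "speaker"=7, "prove"=5
Sum = 41, Count = 7
Average = 41/7 = 5.86
= avg=5.86, min=4, max=8


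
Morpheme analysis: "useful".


Word: "useful"
Morphemes: use / -ful
Each morpheme carries meaning
= 2 morphemes


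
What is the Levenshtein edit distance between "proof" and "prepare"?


Word 1: "proof" (length 5)
Word 2: "prepare" (length 7)
One optimal edit sequence (insert/delete/substitute each cost 1):
  1. keep 'p'
  2. keep 'r'
  3. insert 'e'  (+1)
  4. insert 'p'  (+1)
  5. substitute 'o' -> 'a'  (+1)
  6. substitute 'o' -> 'r'  (+1)
  7. substitute 'f' -> 'e'  (+1)
Total edit operations: 5
Edit distance = 5


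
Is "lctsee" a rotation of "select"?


Word: "select", Candidate: "lctsee"
Method: check if candidate is substring of word+word
"selectselect" contains "lctsee"? No
Is rotation = No


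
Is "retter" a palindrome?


Word: "retter"
Reversed: "retter"
Forward == Backward? retter == retter
Palindrome = Yes


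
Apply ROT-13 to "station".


Word: "station"
Shift: 13
Each letter → (letter + shift) mod 26:
  's' (18) + 13 = 5 → 'f'
  't' (19) + 13 = 6 → 'g'
  'a' (0) + 13 = 13 → 'n'
  't' (19) + 13 = 6 → 'g'
  'i' (8) + 13 = 21 → 'v'
  'o' (14) + 13 = 1 → 'b'
  'n' (13) + 13 = 0 → 'a'
Result = "fgngvba"


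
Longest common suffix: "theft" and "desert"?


Word 1: "theft"
Word 2: "desert"
Comparing from end:
  Pos -1: 't' == 't'
  Pos -2: 'f' != 'r' (stop)
LCS = "t" (length 1)


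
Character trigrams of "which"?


Word: "which" (length 5)
Number of trigrams = 5 - 3 + 1 = 3
  Position 0: "whi"
  Position 1: "hic"
  Position 2: "ich"
Trigrams = "whi", "hic", "ich"


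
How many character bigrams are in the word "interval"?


Word: "interval" (length 8)
Number of 2-grams = length - 2 + 1 = 8 - 2 + 1
= 7


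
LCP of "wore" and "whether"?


Word 1: "wore"
Word 2: "whether"
Comparing from start:
  Pos 0: 'w' == 'w'
  Pos 1: 'o' != 'h' (stop)
LCP = "w" (length 1)


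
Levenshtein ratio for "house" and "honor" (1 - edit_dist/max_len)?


Word 1: "house" (length 5)
Word 2: "honor" (length 5)
One optimal edit sequence:
  1. keep 'h'
  2. keep 'o'
  3. substitute 'u' -> 'n'  (+1)
  4. substitute 's' -> 'o'  (+1)
  5. substitute 'e' -> 'r'  (+1)
Edit distance = 3
Max length = max(5, 5) = 5
Similarity = 1 - 3/5
= 0.4000


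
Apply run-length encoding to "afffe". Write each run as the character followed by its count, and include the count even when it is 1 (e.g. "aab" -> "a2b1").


String: "afffe"
Scanning for consecutive runs:
  'a' x 1
  'f' x 3
  'e' x 1
RLE = "a1f3e1"


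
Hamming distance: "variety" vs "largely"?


Comparing character by character (same length = 7):
  Pos 0: 'v' vs 'l' !=
  Pos 1: 'a' vs 'a' =
  Pos 2: 'r' vs 'r' =
  Pos 3: 'i' vs 'g' !=
  Pos 4: 'e' vs 'e' =
  Pos 5: 't' vs 'l' !=
  Pos 6: 'y' vs 'y' =
Hamming distance = 3


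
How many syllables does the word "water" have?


Word: "water"
Syllable breakdown: wa | ter
Counting: 2 parts
= 2 syllables


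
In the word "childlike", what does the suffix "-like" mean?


Suffix: -like
As in: childlike -> child + -like
Meaning = resembling


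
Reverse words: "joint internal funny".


Original: "joint internal funny"
Words (1..n): joint | internal | funny
Reversed (n..1): funny | internal | joint
Result = "funny internal joint"


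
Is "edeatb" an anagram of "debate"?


Word 1: "debate" → sorted: abdeet
Word 2: "edeatb" → sorted: abdeet
Same letters? abdeet == abdeet
Anagram = Yes


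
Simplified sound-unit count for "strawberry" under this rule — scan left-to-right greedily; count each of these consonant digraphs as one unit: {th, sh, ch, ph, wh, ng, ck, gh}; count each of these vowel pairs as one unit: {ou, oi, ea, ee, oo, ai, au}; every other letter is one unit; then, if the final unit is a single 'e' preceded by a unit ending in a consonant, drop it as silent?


Word: "strawberry" (10 letters)
Left-to-right scan:
  (1) 's' (letter)
  (2) 't' (letter)
  (3) 'r' (letter)
  (4) 'a' (letter)
  (5) 'w' (letter)
  (6) 'b' (letter)
  (7) 'e' (letter)
  (8) 'r' (letter)
  (9) 'r' (letter)
  (10) 'y' (letter)
Units from scan: 10
Sound units = 10 units


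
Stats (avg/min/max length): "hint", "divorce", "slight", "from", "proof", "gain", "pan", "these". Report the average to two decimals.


Lengths: "hint"=4, "divorce"=7, "slight"=6, "from"=4, "proof"=5, "gain"=4, "pan"=3, "these"=5
Sum = 38, Count = 8
Average = 38/8 = 4.75
= avg=4.75, min=3, max=7


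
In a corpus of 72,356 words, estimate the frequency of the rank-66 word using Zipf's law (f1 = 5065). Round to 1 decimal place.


Zipf's law: f(r) = f(1) / r
f(1) = 5065
f(66) = 5065 / 66
= 76.7 occurrences


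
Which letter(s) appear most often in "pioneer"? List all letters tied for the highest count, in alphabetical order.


Word: "pioneer"
Letter counts:
  'e': 2
  'i': 1
  'n': 1
  'o': 1
  'p': 1
  'r': 1
Maximum count = 2
Most frequent = 'e' (2 times each)


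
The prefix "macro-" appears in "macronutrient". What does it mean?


Prefix: macro-
As in: macronutrient -> macro- + nutrient
Meaning = large


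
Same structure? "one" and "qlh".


Pattern of "one": [0, 1, 2]
Pattern of "qlh": [0, 1, 2]
Patterns match
Same pattern = Yes


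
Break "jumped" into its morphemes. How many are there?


Word: "jumped"
Morphemes: jump + -ed
Each morpheme carries meaning
= 2 morphemes


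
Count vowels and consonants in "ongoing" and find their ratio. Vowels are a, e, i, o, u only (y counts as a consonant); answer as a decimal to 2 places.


Word: "ongoing"
Vowels (a,e,i,o,u): 3
Consonants: 4
Ratio = 3/4
= 0.75


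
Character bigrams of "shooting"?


Word: "shooting" (length 8)
Number of bigrams = 8 - 2 + 1 = 7
  Position 0: "sh"
  Position 1: "ho"
  Position 2: "oo"
  Position 3: "ot"
  Position 4: "ti"
  Position 5: "in"
  Position 6: "ng"
Bigrams = "sh", "ho", "oo", "ot", "ti", "in", "ng"


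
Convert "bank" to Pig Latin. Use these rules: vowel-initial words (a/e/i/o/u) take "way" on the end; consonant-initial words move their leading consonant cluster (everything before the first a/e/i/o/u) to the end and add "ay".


Word: "bank"
Starts with consonant(s) → move to end, add 'ay'
Consonant cluster: "b"
Pig Latin = "ankbay"


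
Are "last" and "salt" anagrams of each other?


Word 1: "last" → sorted: alst
Word 2: "salt" → sorted: alst
Same letters? alst == alst
Anagram = Yes


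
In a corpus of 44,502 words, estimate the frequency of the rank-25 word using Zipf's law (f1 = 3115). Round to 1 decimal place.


Zipf's law: f(r) = f(1) / r
f(1) = 3115
f(25) = 3115 / 25
= 124.6 occurrences


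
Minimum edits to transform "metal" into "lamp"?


Word 1: "metal" (length 5)
Word 2: "lamp" (length 4)
One optimal edit sequence (insert/delete/substitute each cost 1):
  1. delete 'm'  (+1)
  2. substitute 'e' -> 'l'  (+1)
  3. substitute 't' -> 'a'  (+1)
  4. substitute 'a' -> 'm'  (+1)
  5. substitute 'l' -> 'p'  (+1)
Total edit operations: 5
Edit distance = 5


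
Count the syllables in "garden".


Word: "garden"
Syllable breakdown: gar | den
Counting: 2 parts
= 2 syllables


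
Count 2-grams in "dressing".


Word: "dressing" (length 8)
Number of 2-grams = length - 2 + 1 = 8 - 2 + 1
= 7


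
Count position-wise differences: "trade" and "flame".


Comparing character by character (same length = 5):
  Pos 0: 't' vs 'f' !=
  Pos 1: 'r' vs 'l' !=
  Pos 2: 'a' vs 'a' =
  Pos 3: 'd' vs 'm' !=
  Pos 4: 'e' vs 'e' =
Hamming distance = 3


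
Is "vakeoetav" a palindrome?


Word: "vakeoetav"
Reversed: "vateoekav"
Forward == Backward? vakeoetav != vateoekav
Palindrome = No


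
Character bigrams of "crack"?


Word: "crack" (length 5)
Number of bigrams = 5 - 2 + 1 = 4
  Position 0: "cr"
  Position 1: "ra"
  Position 2: "ac"
  Position 3: "ck"
Bigrams = "cr", "ra", "ac", "ck"


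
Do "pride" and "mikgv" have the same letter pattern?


Pattern of "pride": [0, 1, 2, 3, 4]
Pattern of "mikgv": [0, 1, 2, 3, 4]
Patterns match
Same pattern = Yes


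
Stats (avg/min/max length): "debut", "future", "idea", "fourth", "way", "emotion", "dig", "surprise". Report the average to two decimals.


Lengths: "debut"=5, "future"=6, "idea"=4, "fourth"=6, "way"=3, "emotion"=7, "dig"=3, "surprise"=8
Sum = 42, Count = 8
Average = 42/8 = 5.25
= avg=5.25, min=3, max=8


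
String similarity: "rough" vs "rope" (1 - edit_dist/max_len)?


Word 1: "rough" (length 5)
Word 2: "rope" (length 4)
One optimal edit sequence:
  1. keep 'r'
  2. keep 'o'
  3. delete 'u'  (+1)
  4. substitute 'g' -> 'p'  (+1)
  5. substitute 'h' -> 'e'  (+1)
Edit distance = 3
Max length = max(5, 4) = 5
Similarity = 1 - 3/5
= 0.4000


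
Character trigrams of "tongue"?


Word: "tongue" (length 6)
Number of trigrams = 6 - 3 + 1 = 4
  Position 0: "ton"
  Position 1: "ong"
  Position 2: "ngu"
  Position 3: "gue"
Trigrams = "ton", "ong", "ngu", "gue"


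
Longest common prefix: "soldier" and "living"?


Word 1: "soldier"
Word 2: "living"
Comparing from start:
  Pos 0: 's' != 'l' (stop)
LCP = "" (length 0)


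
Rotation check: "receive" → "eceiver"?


Word: "receive", Candidate: "eceiver"
Method: check if candidate is substring of word+word
"receivereceive" contains "eceiver"? Yes
Is rotation = Yes


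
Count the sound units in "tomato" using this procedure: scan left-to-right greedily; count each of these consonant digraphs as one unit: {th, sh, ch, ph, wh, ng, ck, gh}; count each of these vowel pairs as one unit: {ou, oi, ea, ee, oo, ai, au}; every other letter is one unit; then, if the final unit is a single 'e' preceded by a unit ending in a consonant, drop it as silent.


Word: "tomato" (6 letters)
Left-to-right scan:
  [1] 't' (letter)
  [2] 'o' (letter)
  [3] 'm' (letter)
  [4] 'a' (letter)
  [5] 't' (letter)
  [6] 'o' (letter)
Units from scan: 6
Sound units = 6 units


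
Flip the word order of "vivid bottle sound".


Original: "vivid bottle sound"
Words (1..n): vivid | bottle | sound
Reversed (n..1): sound | bottle | vivid
Result = "sound bottle vivid"


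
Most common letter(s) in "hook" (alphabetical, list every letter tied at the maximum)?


Word: "hook"
Letter counts:
  'h': 1
  'k': 1
  'o': 2
Maximum count = 2
Most frequent = 'o' (2 times each)


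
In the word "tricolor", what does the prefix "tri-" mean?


Prefix: tri-
Example: tricolor = tri- + color
Meaning = three


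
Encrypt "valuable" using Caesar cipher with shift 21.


Word: "valuable"
Shift: 21
Each letter → (letter + shift) mod 26:
  'v' (21) + 21 = 16 → 'q'
  'a' (0) + 21 = 21 → 'v'
  'l' (11) + 21 = 6 → 'g'
  'u' (20) + 21 = 15 → 'p'
  'a' (0) + 21 = 21 → 'v'
  'b' (1) + 21 = 22 → 'w'
  'l' (11) + 21 = 6 → 'g'
  'e' (4) + 21 = 25 → 'z'
Result = "qvgpvwgz"


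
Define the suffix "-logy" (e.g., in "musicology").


Suffix: -logy
Example: musicology = music + -logy, with a spelling change
Meaning = study of


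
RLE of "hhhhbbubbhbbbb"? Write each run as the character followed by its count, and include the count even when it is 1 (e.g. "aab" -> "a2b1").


String: "hhhhbbubbhbbbb"
Scanning for consecutive runs:
  'h' x 4
  'b' x 2
  'u' x 1
  'b' x 2
  'h' x 1
  'b' x 4
RLE = "h4b2u1b2h1b4"


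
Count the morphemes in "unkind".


Word: "unkind"
Morphemes: un- + kind
Each morpheme carries meaning
= 2 morphemes


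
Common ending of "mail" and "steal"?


Word 1: "mail"
Word 2: "steal"
Comparing from end:
  Pos -1: 'l' == 'l'
  Pos -2: 'i' != 'a' (stop)
LCS = "l" (length 1)


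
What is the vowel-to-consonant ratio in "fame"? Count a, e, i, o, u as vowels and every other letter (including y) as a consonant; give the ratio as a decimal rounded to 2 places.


Word: "fame"
Vowels (a,e,i,o,u): 2
Consonants: 2
Ratio = 2/2
= 1.00


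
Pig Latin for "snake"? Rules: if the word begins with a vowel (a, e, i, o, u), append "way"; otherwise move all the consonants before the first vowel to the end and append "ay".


Word: "snake"
Starts with consonant(s) → move to end, add 'ay'
Consonant cluster: "sn"
Pig Latin = "akesnay"


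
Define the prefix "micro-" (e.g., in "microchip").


Prefix: micro-
Example: microchip = micro- + chip
Meaning = small


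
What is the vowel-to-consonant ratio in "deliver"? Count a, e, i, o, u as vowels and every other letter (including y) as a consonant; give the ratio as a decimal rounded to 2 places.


Word: "deliver"
Vowels (a,e,i,o,u): 3
Consonants: 4
Ratio = 3/4
= 0.75


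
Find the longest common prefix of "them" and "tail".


Word 1: "them"
Word 2: "tail"
Comparing from start:
  Pos 0: 't' == 't'
  Pos 1: 'h' != 'a' (stop)
LCP = "t" (length 1)


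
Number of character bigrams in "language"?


Word: "language" (length 8)
Number of 2-grams = length - 2 + 1 = 8 - 2 + 1
= 7


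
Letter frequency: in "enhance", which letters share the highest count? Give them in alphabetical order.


Word: "enhance"
Letter counts:
  'a': 1
  'c': 1
  'e': 2
  'h': 1
  'n': 2
Maximum count = 2
Most frequent = 'e', 'n' (2 times each)


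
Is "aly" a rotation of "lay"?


Word: "lay", Candidate: "aly"
Method: check if candidate is substring of word+word
"laylay" contains "aly"? No
Is rotation = No


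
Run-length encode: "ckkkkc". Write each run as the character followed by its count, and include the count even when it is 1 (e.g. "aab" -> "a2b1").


String: "ckkkkc"
Scanning for consecutive runs:
  'c' x 1
  'k' x 4
  'c' x 1
RLE = "c1k4c1"


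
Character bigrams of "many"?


Word: "many" (length 4)
Number of bigrams = 4 - 2 + 1 = 3
  Position 0: "ma"
  Position 1: "an"
  Position 2: "ny"
Bigrams = "ma", "an", "ny"


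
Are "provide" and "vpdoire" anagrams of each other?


Word 1: "provide" → sorted: deioprv
Word 2: "vpdoire" → sorted: deioprv
Same letters? deioprv == deioprv
Anagram = Yes


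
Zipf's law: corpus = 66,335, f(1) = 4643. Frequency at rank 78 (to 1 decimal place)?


Zipf's law: f(r) = f(1) / r
f(1) = 4643
f(78) = 4643 / 78
= 59.5 occurrences


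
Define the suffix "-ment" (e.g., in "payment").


Suffix: -ment
Example: payment = pay + -ment
Meaning = result of action


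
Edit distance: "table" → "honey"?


Word 1: "table" (length 5)
Word 2: "honey" (length 5)
One optimal edit sequence (insert/delete/substitute each cost 1):
  1. substitute 't' -> 'h'  (+1)
  2. substitute 'a' -> 'o'  (+1)
  3. substitute 'b' -> 'n'  (+1)
  4. substitute 'l' -> 'e'  (+1)
  5. substitute 'e' -> 'y'  (+1)
Total edit operations: 5
Edit distance = 5


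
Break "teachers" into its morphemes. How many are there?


Word: "teachers"
Morphemes: teach | -er | -s
Each morpheme carries meaning
= 3 morphemes


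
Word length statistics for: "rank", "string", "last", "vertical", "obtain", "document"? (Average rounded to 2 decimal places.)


Lengths: "rank"=4, "string"=6, "last"=4, "vertical"=8, "obtain"=6, "document"=8
Sum = 36, Count = 6
Average = 36/6 = 6.00
= avg=6.00, min=4, max=8


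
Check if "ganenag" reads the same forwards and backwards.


Word: "ganenag"
Reversed: "ganenag"
Forward == Backward? ganenag == ganenag
Palindrome = Yes


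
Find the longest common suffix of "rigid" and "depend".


Word 1: "rigid"
Word 2: "depend"
Comparing from end:
  Pos -1: 'd' == 'd'
  Pos -2: 'i' != 'n' (stop)
LCS = "d" (length 1)


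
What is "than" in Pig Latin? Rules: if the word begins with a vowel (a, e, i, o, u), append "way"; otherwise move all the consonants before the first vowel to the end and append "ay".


Word: "than"
Starts with consonant(s) → move to end, add 'ay'
Consonant cluster: "th"
Pig Latin = "anthay"


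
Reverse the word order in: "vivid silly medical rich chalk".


Original: "vivid silly medical rich chalk"
Words (1..n): vivid | silly | medical | rich | chalk
Reversed (n..1): chalk | rich | medical | silly | vivid
Result = "chalk rich medical silly vivid"


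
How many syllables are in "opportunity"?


Word: "opportunity"
Syllable breakdown: op / por / tu / ni / ty
Counting: 5 parts
= 5 syllables


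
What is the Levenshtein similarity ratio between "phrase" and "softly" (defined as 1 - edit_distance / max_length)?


Word 1: "phrase" (length 6)
Word 2: "softly" (length 6)
One optimal edit sequence:
  1. substitute 'p' -> 's'  (+1)
  2. substitute 'h' -> 'o'  (+1)
  3. substitute 'r' -> 'f'  (+1)
  4. substitute 'a' -> 't'  (+1)
  5. substitute 's' -> 'l'  (+1)
  6. substitute 'e' -> 'y'  (+1)
Edit distance = 6
Max length = max(6, 6) = 6
Similarity = 1 - 6/6
= 0.0000


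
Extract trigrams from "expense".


Word: "expense" (length 7)
Number of trigrams = 7 - 3 + 1 = 5
  Position 0: "exp"
  Position 1: "xpe"
  Position 2: "pen"
  Position 3: "ens"
  Position 4: "nse"
Trigrams = "exp", "xpe", "pen", "ens", "nse"


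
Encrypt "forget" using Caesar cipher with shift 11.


Word: "forget"
Shift: 11
Each letter → (letter + shift) mod 26:
  'f' (5) + 11 = 16 → 'q'
  'o' (14) + 11 = 25 → 'z'
  'r' (17) + 11 = 2 → 'c'
  'g' (6) + 11 = 17 → 'r'
  'e' (4) + 11 = 15 → 'p'
  't' (19) + 11 = 4 → 'e'
Result = "qzcrpe"


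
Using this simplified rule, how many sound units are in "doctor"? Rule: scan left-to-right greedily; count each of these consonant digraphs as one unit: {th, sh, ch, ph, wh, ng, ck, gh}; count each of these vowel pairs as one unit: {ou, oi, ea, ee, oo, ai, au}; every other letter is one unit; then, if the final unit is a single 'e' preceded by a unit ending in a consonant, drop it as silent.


Word: "doctor" (6 letters)
Left-to-right scan:
  1. 'd' (letter)
  2. 'o' (letter)
  3. 'c' (letter)
  4. 't' (letter)
  5. 'o' (letter)
  6. 'r' (letter)
Units from scan: 6
Sound units = 6 units


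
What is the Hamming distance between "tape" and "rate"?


Comparing character by character (same length = 4):
  Pos 0: 't' vs 'r' !=
  Pos 1: 'a' vs 'a' =
  Pos 2: 'p' vs 't' !=
  Pos 3: 'e' vs 'e' =
Hamming distance = 2


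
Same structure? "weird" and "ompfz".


Pattern of "weird": [0, 1, 2, 3, 4]
Pattern of "ompfz": [0, 1, 2, 3, 4]
Patterns match
Same pattern = Yes


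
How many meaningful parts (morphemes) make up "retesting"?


Word: "retesting"
Morphemes: re- + test + -ing
Each morpheme carries meaning
= 3 morphemes


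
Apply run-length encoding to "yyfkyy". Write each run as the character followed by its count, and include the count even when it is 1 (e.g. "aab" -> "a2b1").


String: "yyfkyy"
Scanning for consecutive runs:
  'y' x 2
  'f' x 1
  'k' x 1
  'y' x 2
RLE = "y2f1k1y2"


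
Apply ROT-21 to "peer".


Word: "peer"
Shift: 21
Each letter → (letter + shift) mod 26:
  'p' (15) + 21 = 10 → 'k'
  'e' (4) + 21 = 25 → 'z'
  'e' (4) + 21 = 25 → 'z'
  'r' (17) + 21 = 12 → 'm'
Result = "kzzm"


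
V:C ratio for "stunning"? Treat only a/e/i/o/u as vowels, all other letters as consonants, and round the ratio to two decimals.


Word: "stunning"
Vowels (a,e,i,o,u): 2
Consonants: 6
Ratio = 2/6
= 0.33


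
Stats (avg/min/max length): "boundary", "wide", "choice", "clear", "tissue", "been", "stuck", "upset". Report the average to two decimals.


Lengths: "boundary"=8, "wide"=4, "choice"=6, "clear"=5, "tissue"=6, "been"=4, "stuck"=5, "upset"=5
Sum = 43, Count = 8
Average = 43/8 = 5.38
= avg=5.38, min=4, max=8


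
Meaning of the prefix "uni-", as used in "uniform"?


Prefix: uni-
Example: uniform = uni- + form
Meaning = one


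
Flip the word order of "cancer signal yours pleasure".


Original: "cancer signal yours pleasure"
Words (1..n): cancer | signal | yours | pleasure
Reversed (n..1): pleasure | yours | signal | cancer
Result = "pleasure yours signal cancer"


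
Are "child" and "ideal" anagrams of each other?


Word 1: "child" → sorted: cdhil
Word 2: "ideal" → sorted: adeil
Same letters? cdhil != adeil
Anagram = No


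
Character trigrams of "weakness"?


Word: "weakness" (length 8)
Number of trigrams = 8 - 3 + 1 = 6
  Position 0: "wea"
  Position 1: "eak"
  Position 2: "akn"
  Position 3: "kne"
  Position 4: "nes"
  Position 5: "ess"
Trigrams = "wea", "eak", "akn", "kne", "nes", "ess"


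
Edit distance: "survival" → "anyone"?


Word 1: "survival" (length 8)
Word 2: "anyone" (length 6)
One optimal edit sequence (insert/delete/substitute each cost 1):
  1. delete 's'  (+1)
  2. delete 'u'  (+1)
  3. substitute 'r' -> 'a'  (+1)
  4. substitute 'v' -> 'n'  (+1)
  5. substitute 'i' -> 'y'  (+1)
  6. substitute 'v' -> 'o'  (+1)
  7. substitute 'a' -> 'n'  (+1)
  8. substitute 'l' -> 'e'  (+1)
Total edit operations: 8
Edit distance = 8


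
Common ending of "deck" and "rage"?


Word 1: "deck"
Word 2: "rage"
Comparing from end:
  Pos -1: 'k' != 'e' (stop)
LCS = "" (length 0)


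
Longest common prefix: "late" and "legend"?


Word 1: "late"
Word 2: "legend"
Comparing from start:
  Pos 0: 'l' == 'l'
  Pos 1: 'a' != 'e' (stop)
LCP = "l" (length 1)


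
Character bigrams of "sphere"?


Word: "sphere" (length 6)
Number of bigrams = 6 - 2 + 1 = 5
  Position 0: "sp"
  Position 1: "ph"
  Position 2: "he"
  Position 3: "er"
  Position 4: "re"
Bigrams = "sp", "ph", "he", "er", "re"


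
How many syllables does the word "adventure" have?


Word: "adventure"
Syllable breakdown: ad / ven / ture
Counting: 3 parts
= 3 syllables


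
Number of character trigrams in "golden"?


Word: "golden" (length 6)
Number of 3-grams = length - 3 + 1 = 6 - 3 + 1
= 4


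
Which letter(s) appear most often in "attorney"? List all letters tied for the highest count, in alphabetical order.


Word: "attorney"
Letter counts:
  'a': 1
  'e': 1
  'n': 1
  'o': 1
  'r': 1
  't': 2
  'y': 1
Maximum count = 2
Most frequent = 't' (2 times each)


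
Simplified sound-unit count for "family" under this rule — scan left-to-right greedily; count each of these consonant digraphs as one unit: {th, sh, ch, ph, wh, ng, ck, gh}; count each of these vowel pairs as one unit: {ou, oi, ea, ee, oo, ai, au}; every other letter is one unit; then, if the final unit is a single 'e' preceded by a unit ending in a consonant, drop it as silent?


Word: "family" (6 letters)
Left-to-right scan:
  [1] 'f' (letter)
  [2] 'a' (letter)
  [3] 'm' (letter)
  [4] 'i' (letter)
  [5] 'l' (letter)
  [6] 'y' (letter)
Units from scan: 6
Sound units = 6 units


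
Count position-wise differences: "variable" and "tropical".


Comparing character by character (same length = 8):
  Pos 0: 'v' vs 't' !=
  Pos 1: 'a' vs 'r' !=
  Pos 2: 'r' vs 'o' !=
  Pos 3: 'i' vs 'p' !=
  Pos 4: 'a' vs 'i' !=
  Pos 5: 'b' vs 'c' !=
  Pos 6: 'l' vs 'a' !=
  Pos 7: 'e' vs 'l' !=
Hamming distance = 8


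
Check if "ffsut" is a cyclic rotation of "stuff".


Word: "stuff", Candidate: "ffsut"
Method: check if candidate is substring of word+word
"stuffstuff" contains "ffsut"? No
Is rotation = No


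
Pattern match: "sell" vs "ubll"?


Pattern of "sell": [0, 1, 2, 2]
Pattern of "ubll": [0, 1, 2, 2]
Patterns match
Same pattern = Yes


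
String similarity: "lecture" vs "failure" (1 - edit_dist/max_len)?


Word 1: "lecture" (length 7)
Word 2: "failure" (length 7)
One optimal edit sequence:
  1. substitute 'l' -> 'f'  (+1)
  2. substitute 'e' -> 'a'  (+1)
  3. substitute 'c' -> 'i'  (+1)
  4. substitute 't' -> 'l'  (+1)
  5. keep 'u'
  6. keep 'r'
  7. keep 'e'
Edit distance = 4
Max length = max(7, 7) = 7
Similarity = 1 - 4/7
= 0.4286


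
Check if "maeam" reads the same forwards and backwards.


Word: "maeam"
Reversed: "maeam"
Forward == Backward? maeam == maeam
Palindrome = Yes


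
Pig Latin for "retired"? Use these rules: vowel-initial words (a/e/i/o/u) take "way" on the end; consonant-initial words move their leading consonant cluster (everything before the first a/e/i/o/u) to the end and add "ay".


Word: "retired"
Starts with consonant(s) → move to end, add 'ay'
Consonant cluster: "r"
Pig Latin = "etiredray"


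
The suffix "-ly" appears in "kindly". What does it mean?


Suffix: -ly
Example: kindly (kind + -ly)
Meaning = in a manner


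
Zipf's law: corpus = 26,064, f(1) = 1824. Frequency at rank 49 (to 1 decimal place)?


Zipf's law: f(r) = f(1) / r
f(1) = 1824
f(49) = 1824 / 49
= 37.2 occurrences


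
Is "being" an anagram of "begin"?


Word 1: "begin" → sorted: begin
Word 2: "being" → sorted: begin
Same letters? begin == begin
Anagram = Yes


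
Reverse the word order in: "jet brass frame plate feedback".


Original: "jet brass frame plate feedback"
Words (1..n): jet | brass | frame | plate | feedback
Reversed (n..1): feedback | plate | frame | brass | jet
Result = "feedback plate frame brass jet"


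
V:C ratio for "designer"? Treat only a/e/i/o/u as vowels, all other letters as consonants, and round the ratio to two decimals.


Word: "designer"
Vowels (a,e,i,o,u): 3
Consonants: 5
Ratio = 3/5
= 0.60


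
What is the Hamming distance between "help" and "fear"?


Comparing character by character (same length = 4):
  Pos 0: 'h' vs 'f' !=
  Pos 1: 'e' vs 'e' =
  Pos 2: 'l' vs 'a' !=
  Pos 3: 'p' vs 'r' !=
Hamming distance = 3


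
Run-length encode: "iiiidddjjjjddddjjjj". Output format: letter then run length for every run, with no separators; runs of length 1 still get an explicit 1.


String: "iiiidddjjjjddddjjjj"
Scanning for consecutive runs:
  'i' x 4
  'd' x 3
  'j' x 4
  'd' x 4
  'j' x 4
RLE = "i4d3j4d4j4"


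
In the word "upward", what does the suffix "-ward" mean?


Suffix: -ward
Example: upward = up + -ward
Meaning = in the direction of


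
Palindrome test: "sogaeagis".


Word: "sogaeagis"
Reversed: "sigaeagos"
Forward == Backward? sogaeagis != sigaeagos
Palindrome = No


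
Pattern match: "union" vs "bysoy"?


Pattern of "union": [0, 1, 2, 3, 1]
Pattern of "bysoy": [0, 1, 2, 3, 1]
Patterns match
Same pattern = Yes


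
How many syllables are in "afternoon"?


Word: "afternoon"
Syllable breakdown: af | ter | noon
Counting: 3 parts
= 3 syllables


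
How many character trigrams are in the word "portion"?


Word: "portion" (length 7)
Number of 3-grams = length - 3 + 1 = 7 - 3 + 1
= 5


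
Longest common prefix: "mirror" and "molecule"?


Word 1: "mirror"
Word 2: "molecule"
Comparing from start:
  Pos 0: 'm' == 'm'
  Pos 1: 'i' != 'o' (stop)
LCP = "m" (length 1)


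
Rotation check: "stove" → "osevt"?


Word: "stove", Candidate: "osevt"
Method: check if candidate is substring of word+word
"stovestove" contains "osevt"? No
Is rotation = No


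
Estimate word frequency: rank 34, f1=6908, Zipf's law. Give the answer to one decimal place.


Zipf's law: f(r) = f(1) / r
f(1) = 6908
f(34) = 6908 / 34
= 203.2 occurrences


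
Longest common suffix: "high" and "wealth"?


Word 1: "high"
Word 2: "wealth"
Comparing from end:
  Pos -1: 'h' == 'h'
  Pos -2: 'g' != 't' (stop)
LCS = "h" (length 1)


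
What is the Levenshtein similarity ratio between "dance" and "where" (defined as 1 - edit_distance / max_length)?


Word 1: "dance" (length 5)
Word 2: "where" (length 5)
One optimal edit sequence:
  1. substitute 'd' -> 'w'  (+1)
  2. substitute 'a' -> 'h'  (+1)
  3. substitute 'n' -> 'e'  (+1)
  4. substitute 'c' -> 'r'  (+1)
  5. keep 'e'
Edit distance = 4
Max length = max(5, 5) = 5
Similarity = 1 - 4/5
= 0.2000


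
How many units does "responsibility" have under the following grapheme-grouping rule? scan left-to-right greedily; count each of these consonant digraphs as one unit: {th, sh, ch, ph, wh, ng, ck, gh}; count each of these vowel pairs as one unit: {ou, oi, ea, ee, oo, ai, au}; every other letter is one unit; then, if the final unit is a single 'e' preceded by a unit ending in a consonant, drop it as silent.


Word: "responsibility" (14 letters)
Left-to-right scan:
  [1] 'r' (letter)
  [2] 'e' (letter)
  [3] 's' (letter)
  [4] 'p' (letter)
  [5] 'o' (letter)
  [6] 'n' (letter)
  [7] 's' (letter)
  [8] 'i' (letter)
  [9] 'b' (letter)
  [10] 'i' (letter)
  [11] 'l' (letter)
  [12] 'i' (letter)
  [13] 't' (letter)
  [14] 'y' (letter)
Units from scan: 14
Sound units = 14 units
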